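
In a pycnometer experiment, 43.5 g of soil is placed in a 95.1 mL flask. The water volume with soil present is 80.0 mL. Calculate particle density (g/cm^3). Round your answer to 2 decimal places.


Step 1: Volume of solids = flask volume - water volume with soil
Step 2: V_solids = 95.1 - 80.0 = 15.1 mL
Step 3: Particle density = mass / V_solids = 43.5 / 15.1 = 2.88 g/cm^3

2.88


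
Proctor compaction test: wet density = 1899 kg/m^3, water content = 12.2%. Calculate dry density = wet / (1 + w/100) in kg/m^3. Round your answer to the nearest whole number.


Step 1: Dry density = wet density / (1 + w/100)
Step 2: Dry density = 1899 / (1 + 12.2/100)
Step 3: Dry density = 1899 / 1.122
Step 4: Dry density = 1693 kg/m^3

1693


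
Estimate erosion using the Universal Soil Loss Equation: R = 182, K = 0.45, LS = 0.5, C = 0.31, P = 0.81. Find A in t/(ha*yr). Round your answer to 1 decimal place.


Step 1: A = R * K * LS * C * P
Step 2: R * K = 182 * 0.45 = 81.9
Step 3: (R*K) * LS = 81.9 * 0.5 = 40.95
Step 4: * C * P = 40.95 * 0.31 * 0.81 = 10.3
Step 5: A = 10.3 t/(ha*yr)

10.3


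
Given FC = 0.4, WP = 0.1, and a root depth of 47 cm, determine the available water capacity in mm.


Step 1: Available water = (FC - WP) * depth * 10
Step 2: AW = (0.4 - 0.1) * 47 * 10
Step 3: AW = 0.3 * 47 * 10
Step 4: AW = 141.0 mm

141.0


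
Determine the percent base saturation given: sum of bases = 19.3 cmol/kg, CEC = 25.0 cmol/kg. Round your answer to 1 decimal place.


Step 1: BS = 100 * (sum of bases) / CEC
Step 2: BS = 100 * 19.3 / 25.0
Step 3: BS = 77.2%

77.2


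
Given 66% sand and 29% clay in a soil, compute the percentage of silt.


Step 1: sand + silt + clay = 100%
Step 2: silt = 100 - sand - clay
Step 3: silt = 100 - 66 - 29
Step 4: silt = 5%

5


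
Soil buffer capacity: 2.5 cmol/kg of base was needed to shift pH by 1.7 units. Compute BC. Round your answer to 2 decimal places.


Step 1: BC = change in base / change in pH
Step 2: BC = 2.5 / 1.7
Step 3: BC = 1.47 cmol/(kg*pH unit)

1.47


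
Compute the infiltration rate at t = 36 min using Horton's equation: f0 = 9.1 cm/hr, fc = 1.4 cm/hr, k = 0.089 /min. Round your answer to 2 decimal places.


Step 1: f = fc + (f0 - fc) * exp(-k * t)
Step 2: exp(-0.089 * 36) = 0.040599
Step 3: f = 1.4 + (9.1 - 1.4) * 0.040599
Step 4: f = 1.4 + 7.7 * 0.040599
Step 5: f = 1.71 cm/hr

1.71


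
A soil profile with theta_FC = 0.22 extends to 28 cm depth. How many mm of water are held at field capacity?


Step 1: Water (mm) = theta_FC * depth (cm) * 10
Step 2: Water = 0.22 * 28 * 10
Step 3: Water = 61.6 mm

61.6


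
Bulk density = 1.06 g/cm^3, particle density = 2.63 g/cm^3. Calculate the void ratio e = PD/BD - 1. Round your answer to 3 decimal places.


Step 1: e = PD / BD - 1
Step 2: e = 2.63 / 1.06 - 1
Step 3: e = 2.48113 - 1
Step 4: e = 1.481

1.481


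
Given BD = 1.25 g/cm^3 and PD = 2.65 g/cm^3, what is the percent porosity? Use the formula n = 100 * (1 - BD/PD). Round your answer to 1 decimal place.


Step 1: Formula: n = 100 * (1 - BD / PD)
Step 2: n = 100 * (1 - 1.25 / 2.65)
Step 3: n = 100 * (1 - 0.4717)
Step 4: n = 52.8%

52.8


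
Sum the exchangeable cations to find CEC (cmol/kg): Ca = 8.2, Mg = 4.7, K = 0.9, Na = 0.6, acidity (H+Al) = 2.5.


Step 1: CEC = Ca + Mg + K + Na + (H+Al)
Step 2: CEC = 8.2 + 4.7 + 0.9 + 0.6 + 2.5
Step 3: CEC = 16.9 cmol/kg

16.9


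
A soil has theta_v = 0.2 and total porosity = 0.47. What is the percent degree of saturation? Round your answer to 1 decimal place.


Step 1: S = 100 * theta_v / n
Step 2: S = 100 * 0.2 / 0.47
Step 3: S = 42.6%

42.6


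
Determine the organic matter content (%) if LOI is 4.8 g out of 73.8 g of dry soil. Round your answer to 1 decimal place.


Step 1: OM% = 100 * LOI / sample mass
Step 2: OM = 100 * 4.8 / 73.8
Step 3: OM = 6.5%

6.5


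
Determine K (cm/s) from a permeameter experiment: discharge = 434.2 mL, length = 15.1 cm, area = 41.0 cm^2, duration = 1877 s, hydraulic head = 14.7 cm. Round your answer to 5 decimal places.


Step 1: K = Q * L / (A * t * h)
Step 2: Numerator = 434.2 * 15.1 = 6556.42
Step 3: Denominator = 41.0 * 1877 * 14.7 = 1131267.9
Step 4: K = 6556.42 / 1131267.9 = 0.0058 cm/s

0.0058


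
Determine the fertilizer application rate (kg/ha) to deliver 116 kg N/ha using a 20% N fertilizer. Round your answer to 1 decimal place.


Step 1: Fertilizer rate = target N / (N content / 100)
Step 2: Rate = 116 / (20 / 100)
Step 3: Rate = 116 / 0.2
Step 4: Rate = 580.0 kg/ha

580.0


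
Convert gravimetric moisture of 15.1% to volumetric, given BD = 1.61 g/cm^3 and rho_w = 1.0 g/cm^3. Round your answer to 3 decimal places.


Step 1: theta = (w / 100) * BD / rho_w
Step 2: theta = (15.1 / 100) * 1.61 / 1.0
Step 3: theta = 0.151 * 1.61
Step 4: theta = 0.243

0.243


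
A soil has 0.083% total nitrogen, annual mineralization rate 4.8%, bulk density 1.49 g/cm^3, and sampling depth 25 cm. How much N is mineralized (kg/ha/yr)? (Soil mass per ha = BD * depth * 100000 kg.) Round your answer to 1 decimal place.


Step 1: Soil mass per ha = BD * depth * 100000 = 1.49 * 25 * 100000 = 3725000 kg
Step 2: Total N pool = soil mass * N%/100 = 3725000 * 0.083/100 = 3091.75 kg/ha
Step 3: N mineralized = N pool * rate%/100 = 3091.75 * 4.8/100 = 148.4 kg/ha/yr

148.4


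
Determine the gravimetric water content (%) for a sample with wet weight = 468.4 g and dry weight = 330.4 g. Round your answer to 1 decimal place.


Step 1: Water mass = wet - dry = 468.4 - 330.4 = 138.0 g
Step 2: w = 100 * water mass / dry mass
Step 3: w = 100 * 138.0 / 330.4 = 41.8%

41.8


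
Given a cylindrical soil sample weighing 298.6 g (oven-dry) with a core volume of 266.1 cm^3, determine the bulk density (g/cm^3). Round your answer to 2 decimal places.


Step 1: Identify the formula: BD = dry mass / volume
Step 2: Substitute values: BD = 298.6 / 266.1
Step 3: BD = 1.12 g/cm^3

1.12


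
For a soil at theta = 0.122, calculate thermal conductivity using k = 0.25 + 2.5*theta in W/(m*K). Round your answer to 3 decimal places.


Step 1: k = 0.25 + 2.5 * theta
Step 2: k = 0.25 + 2.5 * 0.122
Step 3: k = 0.25 + 0.305
Step 4: k = 0.555 W/(m*K)

0.555


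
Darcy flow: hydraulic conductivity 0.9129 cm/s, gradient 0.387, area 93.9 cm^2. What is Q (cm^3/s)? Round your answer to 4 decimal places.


Step 1: Apply Darcy's law: Q = K * i * A
Step 2: Q = 0.9129 * 0.387 * 93.9
Step 3: Q = 33.1741 cm^3/s

33.1741


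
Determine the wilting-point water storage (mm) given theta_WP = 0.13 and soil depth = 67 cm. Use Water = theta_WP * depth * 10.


Step 1: Water (mm) = theta_WP * depth * 10
Step 2: Water = 0.13 * 67 * 10
Step 3: Water = 87.1 mm

87.1


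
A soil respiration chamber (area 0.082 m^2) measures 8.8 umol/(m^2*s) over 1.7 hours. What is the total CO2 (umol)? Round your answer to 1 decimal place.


Step 1: Convert time to seconds: 1.7 hr * 3600 = 6120.0 s
Step 2: Total = flux * area * time_s
Step 3: Total = 8.8 * 0.082 * 6120.0
Step 4: Total = 4416.2 umol

4416.2


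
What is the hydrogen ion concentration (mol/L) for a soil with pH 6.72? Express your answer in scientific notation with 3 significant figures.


Step 1: [H+] = 10^(-pH)
Step 2: [H+] = 10^(-6.72)
Step 3: [H+] = 1.91e-07 mol/L

1.91e-07


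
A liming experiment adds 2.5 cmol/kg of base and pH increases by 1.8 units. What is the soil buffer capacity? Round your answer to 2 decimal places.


Step 1: BC = change in base / change in pH
Step 2: BC = 2.5 / 1.8
Step 3: BC = 1.39 cmol/(kg*pH unit)

1.39


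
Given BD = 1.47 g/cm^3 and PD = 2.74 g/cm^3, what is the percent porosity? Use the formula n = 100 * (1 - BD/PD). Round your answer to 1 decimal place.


Step 1: Formula: n = 100 * (1 - BD / PD)
Step 2: n = 100 * (1 - 1.47 / 2.74)
Step 3: n = 100 * (1 - 0.5365)
Step 4: n = 46.4%

46.4


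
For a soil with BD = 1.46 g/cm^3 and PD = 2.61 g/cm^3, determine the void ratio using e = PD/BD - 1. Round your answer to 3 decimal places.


Step 1: e = PD / BD - 1
Step 2: e = 2.61 / 1.46 - 1
Step 3: e = 1.78767 - 1
Step 4: e = 0.788

0.788


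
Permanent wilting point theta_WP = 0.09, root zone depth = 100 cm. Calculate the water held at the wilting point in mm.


Step 1: Water (mm) = theta_WP * depth * 10
Step 2: Water = 0.09 * 100 * 10
Step 3: Water = 90.0 mm

90.0


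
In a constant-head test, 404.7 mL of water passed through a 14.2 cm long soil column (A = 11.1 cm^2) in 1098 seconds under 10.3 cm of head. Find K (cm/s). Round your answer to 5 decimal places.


Step 1: K = Q * L / (A * t * h)
Step 2: Numerator = 404.7 * 14.2 = 5746.74
Step 3: Denominator = 11.1 * 1098 * 10.3 = 125534.34
Step 4: K = 5746.74 / 125534.34 = 0.04578 cm/s

0.04578


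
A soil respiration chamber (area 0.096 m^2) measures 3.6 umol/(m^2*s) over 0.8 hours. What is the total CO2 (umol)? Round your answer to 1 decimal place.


Step 1: Convert time to seconds: 0.8 hr * 3600 = 2880.0 s
Step 2: Total = flux * area * time_s
Step 3: Total = 3.6 * 0.096 * 2880.0
Step 4: Total = 995.3 umol

995.3


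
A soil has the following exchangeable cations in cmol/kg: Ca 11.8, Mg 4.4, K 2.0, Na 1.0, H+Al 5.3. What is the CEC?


Step 1: CEC = Ca + Mg + K + Na + (H+Al)
Step 2: CEC = 11.8 + 4.4 + 2.0 + 1.0 + 5.3
Step 3: CEC = 24.5 cmol/kg

24.5


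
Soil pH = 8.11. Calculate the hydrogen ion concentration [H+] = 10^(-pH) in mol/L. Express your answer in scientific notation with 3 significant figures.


Step 1: [H+] = 10^(-pH)
Step 2: [H+] = 10^(-8.11)
Step 3: [H+] = 7.76e-09 mol/L

7.76e-09


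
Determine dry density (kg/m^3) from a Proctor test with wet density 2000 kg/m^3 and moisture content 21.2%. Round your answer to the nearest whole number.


Step 1: Dry density = wet density / (1 + w/100)
Step 2: Dry density = 2000 / (1 + 21.2/100)
Step 3: Dry density = 2000 / 1.212
Step 4: Dry density = 1650 kg/m^3

1650


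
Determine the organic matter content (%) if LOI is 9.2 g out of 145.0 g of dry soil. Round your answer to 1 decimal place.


Step 1: OM% = 100 * LOI / sample mass
Step 2: OM = 100 * 9.2 / 145.0
Step 3: OM = 6.3%

6.3


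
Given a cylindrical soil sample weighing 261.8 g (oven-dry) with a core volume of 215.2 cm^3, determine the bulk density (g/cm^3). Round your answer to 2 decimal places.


Step 1: Identify the formula: BD = dry mass / volume
Step 2: Substitute values: BD = 261.8 / 215.2
Step 3: BD = 1.22 g/cm^3

1.22


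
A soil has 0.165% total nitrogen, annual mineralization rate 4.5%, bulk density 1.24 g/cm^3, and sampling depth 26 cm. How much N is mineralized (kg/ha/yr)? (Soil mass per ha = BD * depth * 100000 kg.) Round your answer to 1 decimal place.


Step 1: Soil mass per ha = BD * depth * 100000 = 1.24 * 26 * 100000 = 3224000 kg
Step 2: Total N pool = soil mass * N%/100 = 3224000 * 0.165/100 = 5319.6 kg/ha
Step 3: N mineralized = N pool * rate%/100 = 5319.6 * 4.5/100 = 239.4 kg/ha/yr

239.4


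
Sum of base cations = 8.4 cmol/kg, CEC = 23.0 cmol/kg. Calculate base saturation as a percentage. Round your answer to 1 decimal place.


Step 1: BS = 100 * (sum of bases) / CEC
Step 2: BS = 100 * 8.4 / 23.0
Step 3: BS = 36.5%

36.5


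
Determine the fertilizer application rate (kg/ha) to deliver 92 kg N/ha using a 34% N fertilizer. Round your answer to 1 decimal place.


Step 1: Fertilizer rate = target N / (N content / 100)
Step 2: Rate = 92 / (34 / 100)
Step 3: Rate = 92 / 0.34
Step 4: Rate = 270.6 kg/ha

270.6


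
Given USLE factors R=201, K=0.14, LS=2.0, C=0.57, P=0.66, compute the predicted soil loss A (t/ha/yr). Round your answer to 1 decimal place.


Step 1: A = R * K * LS * C * P
Step 2: R * K = 201 * 0.14 = 28.14
Step 3: (R*K) * LS = 28.14 * 2.0 = 56.28
Step 4: * C * P = 56.28 * 0.57 * 0.66 = 21.2
Step 5: A = 21.2 t/(ha*yr)

21.2


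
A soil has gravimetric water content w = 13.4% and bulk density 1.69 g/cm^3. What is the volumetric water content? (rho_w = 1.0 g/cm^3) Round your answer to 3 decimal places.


Step 1: theta = (w / 100) * BD / rho_w
Step 2: theta = (13.4 / 100) * 1.69 / 1.0
Step 3: theta = 0.134 * 1.69
Step 4: theta = 0.226

0.226


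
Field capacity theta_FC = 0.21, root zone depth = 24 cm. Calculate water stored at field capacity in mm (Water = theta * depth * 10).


Step 1: Water (mm) = theta_FC * depth (cm) * 10
Step 2: Water = 0.21 * 24 * 10
Step 3: Water = 50.4 mm

50.4


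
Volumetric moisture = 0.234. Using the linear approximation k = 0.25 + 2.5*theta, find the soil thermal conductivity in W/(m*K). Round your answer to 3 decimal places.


Step 1: k = 0.25 + 2.5 * theta
Step 2: k = 0.25 + 2.5 * 0.234
Step 3: k = 0.25 + 0.585
Step 4: k = 0.835 W/(m*K)

0.835


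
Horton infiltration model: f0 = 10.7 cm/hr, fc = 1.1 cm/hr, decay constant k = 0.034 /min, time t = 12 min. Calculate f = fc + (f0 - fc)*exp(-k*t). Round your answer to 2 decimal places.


Step 1: f = fc + (f0 - fc) * exp(-k * t)
Step 2: exp(-0.034 * 12) = 0.664979
Step 3: f = 1.1 + (10.7 - 1.1) * 0.664979
Step 4: f = 1.1 + 9.6 * 0.664979
Step 5: f = 7.48 cm/hr

7.48


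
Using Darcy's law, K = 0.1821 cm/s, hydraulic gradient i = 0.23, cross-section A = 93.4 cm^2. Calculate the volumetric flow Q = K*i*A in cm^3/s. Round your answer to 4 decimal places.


Step 1: Apply Darcy's law: Q = K * i * A
Step 2: Q = 0.1821 * 0.23 * 93.4
Step 3: Q = 3.9119 cm^3/s

3.9119


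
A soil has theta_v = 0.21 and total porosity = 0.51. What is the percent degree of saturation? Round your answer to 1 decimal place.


Step 1: S = 100 * theta_v / n
Step 2: S = 100 * 0.21 / 0.51
Step 3: S = 41.2%

41.2


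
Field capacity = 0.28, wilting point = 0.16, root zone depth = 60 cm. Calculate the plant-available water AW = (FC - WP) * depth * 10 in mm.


Step 1: Available water = (FC - WP) * depth * 10
Step 2: AW = (0.28 - 0.16) * 60 * 10
Step 3: AW = 0.12 * 60 * 10
Step 4: AW = 72.0 mm

72.0


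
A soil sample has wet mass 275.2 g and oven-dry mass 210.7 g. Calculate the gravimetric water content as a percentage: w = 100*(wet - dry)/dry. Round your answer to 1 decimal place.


Step 1: Water mass = wet - dry = 275.2 - 210.7 = 64.5 g
Step 2: w = 100 * water mass / dry mass
Step 3: w = 100 * 64.5 / 210.7 = 30.6%

30.6


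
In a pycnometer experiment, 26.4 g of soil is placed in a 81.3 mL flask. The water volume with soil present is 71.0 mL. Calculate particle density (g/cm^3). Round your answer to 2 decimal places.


Step 1: Volume of solids = flask volume - water volume with soil
Step 2: V_solids = 81.3 - 71.0 = 10.3 mL
Step 3: Particle density = mass / V_solids = 26.4 / 10.3 = 2.56 g/cm^3

2.56


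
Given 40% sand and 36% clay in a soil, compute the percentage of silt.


Step 1: sand + silt + clay = 100%
Step 2: silt = 100 - sand - clay
Step 3: silt = 100 - 40 - 36
Step 4: silt = 24%

24


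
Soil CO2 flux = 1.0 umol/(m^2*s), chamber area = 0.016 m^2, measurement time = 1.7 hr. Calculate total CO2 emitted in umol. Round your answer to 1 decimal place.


Step 1: Convert time to seconds: 1.7 hr * 3600 = 6120.0 s
Step 2: Total = flux * area * time_s
Step 3: Total = 1.0 * 0.016 * 6120.0
Step 4: Total = 97.9 umol

97.9


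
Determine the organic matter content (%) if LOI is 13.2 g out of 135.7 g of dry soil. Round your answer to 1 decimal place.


Step 1: OM% = 100 * LOI / sample mass
Step 2: OM = 100 * 13.2 / 135.7
Step 3: OM = 9.7%

9.7


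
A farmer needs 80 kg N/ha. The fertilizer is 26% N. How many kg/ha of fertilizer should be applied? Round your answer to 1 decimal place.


Step 1: Fertilizer rate = target N / (N content / 100)
Step 2: Rate = 80 / (26 / 100)
Step 3: Rate = 80 / 0.26
Step 4: Rate = 307.7 kg/ha

307.7


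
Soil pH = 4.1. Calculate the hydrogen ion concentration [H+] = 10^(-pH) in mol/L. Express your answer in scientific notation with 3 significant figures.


Step 1: [H+] = 10^(-pH)
Step 2: [H+] = 10^(-4.1)
Step 3: [H+] = 7.94e-05 mol/L

7.94e-05


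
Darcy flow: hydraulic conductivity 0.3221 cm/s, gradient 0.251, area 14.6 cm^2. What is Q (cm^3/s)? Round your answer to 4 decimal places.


Step 1: Apply Darcy's law: Q = K * i * A
Step 2: Q = 0.3221 * 0.251 * 14.6
Step 3: Q = 1.1804 cm^3/s

1.1804


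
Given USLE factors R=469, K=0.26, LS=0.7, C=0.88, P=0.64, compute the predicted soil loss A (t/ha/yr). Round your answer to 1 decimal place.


Step 1: A = R * K * LS * C * P
Step 2: R * K = 469 * 0.26 = 121.94
Step 3: (R*K) * LS = 121.94 * 0.7 = 85.358
Step 4: * C * P = 85.358 * 0.88 * 0.64 = 48.1
Step 5: A = 48.1 t/(ha*yr)

48.1


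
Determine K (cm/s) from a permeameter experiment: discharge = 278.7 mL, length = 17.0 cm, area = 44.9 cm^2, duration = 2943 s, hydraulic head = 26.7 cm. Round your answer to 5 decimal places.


Step 1: K = Q * L / (A * t * h)
Step 2: Numerator = 278.7 * 17.0 = 4737.9
Step 3: Denominator = 44.9 * 2943 * 26.7 = 3528156.69
Step 4: K = 4737.9 / 3528156.69 = 0.00134 cm/s

0.00134


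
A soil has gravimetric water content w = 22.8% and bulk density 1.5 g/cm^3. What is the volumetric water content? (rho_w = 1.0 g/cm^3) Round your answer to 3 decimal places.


Step 1: theta = (w / 100) * BD / rho_w
Step 2: theta = (22.8 / 100) * 1.5 / 1.0
Step 3: theta = 0.228 * 1.5
Step 4: theta = 0.342

0.342


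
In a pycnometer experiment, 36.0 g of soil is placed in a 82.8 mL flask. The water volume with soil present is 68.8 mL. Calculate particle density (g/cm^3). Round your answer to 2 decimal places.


Step 1: Volume of solids = flask volume - water volume with soil
Step 2: V_solids = 82.8 - 68.8 = 14.0 mL
Step 3: Particle density = mass / V_solids = 36.0 / 14.0 = 2.57 g/cm^3

2.57


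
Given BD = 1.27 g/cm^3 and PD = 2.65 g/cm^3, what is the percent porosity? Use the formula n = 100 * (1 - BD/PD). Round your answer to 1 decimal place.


Step 1: Formula: n = 100 * (1 - BD / PD)
Step 2: n = 100 * (1 - 1.27 / 2.65)
Step 3: n = 100 * (1 - 0.47925)
Step 4: n = 52.1%

52.1


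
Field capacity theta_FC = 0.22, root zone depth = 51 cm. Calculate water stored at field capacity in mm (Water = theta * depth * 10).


Step 1: Water (mm) = theta_FC * depth (cm) * 10
Step 2: Water = 0.22 * 51 * 10
Step 3: Water = 112.2 mm

112.2


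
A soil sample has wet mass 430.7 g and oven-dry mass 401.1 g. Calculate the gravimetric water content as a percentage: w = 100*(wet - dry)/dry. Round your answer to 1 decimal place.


Step 1: Water mass = wet - dry = 430.7 - 401.1 = 29.6 g
Step 2: w = 100 * water mass / dry mass
Step 3: w = 100 * 29.6 / 401.1 = 7.4%

7.4


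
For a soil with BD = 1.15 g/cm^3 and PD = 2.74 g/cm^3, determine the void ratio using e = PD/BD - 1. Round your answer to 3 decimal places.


Step 1: e = PD / BD - 1
Step 2: e = 2.74 / 1.15 - 1
Step 3: e = 2.38261 - 1
Step 4: e = 1.383

1.383


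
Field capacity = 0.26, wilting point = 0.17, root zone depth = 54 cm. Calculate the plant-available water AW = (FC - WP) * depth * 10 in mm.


Step 1: Available water = (FC - WP) * depth * 10
Step 2: AW = (0.26 - 0.17) * 54 * 10
Step 3: AW = 0.09 * 54 * 10
Step 4: AW = 48.6 mm

48.6


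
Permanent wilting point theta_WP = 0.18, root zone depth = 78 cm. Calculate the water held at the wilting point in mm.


Step 1: Water (mm) = theta_WP * depth * 10
Step 2: Water = 0.18 * 78 * 10
Step 3: Water = 140.4 mm

140.4


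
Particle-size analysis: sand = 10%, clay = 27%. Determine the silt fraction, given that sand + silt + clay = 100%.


Step 1: sand + silt + clay = 100%
Step 2: silt = 100 - sand - clay
Step 3: silt = 100 - 10 - 27
Step 4: silt = 63%

63


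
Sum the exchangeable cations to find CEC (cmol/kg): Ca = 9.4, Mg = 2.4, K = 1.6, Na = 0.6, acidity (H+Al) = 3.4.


Step 1: CEC = Ca + Mg + K + Na + (H+Al)
Step 2: CEC = 9.4 + 2.4 + 1.6 + 0.6 + 3.4
Step 3: CEC = 17.4 cmol/kg

17.4


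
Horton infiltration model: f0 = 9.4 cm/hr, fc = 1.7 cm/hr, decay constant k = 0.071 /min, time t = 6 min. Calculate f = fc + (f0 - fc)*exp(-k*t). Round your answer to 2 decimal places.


Step 1: f = fc + (f0 - fc) * exp(-k * t)
Step 2: exp(-0.071 * 6) = 0.653116
Step 3: f = 1.7 + (9.4 - 1.7) * 0.653116
Step 4: f = 1.7 + 7.7 * 0.653116
Step 5: f = 6.73 cm/hr

6.73


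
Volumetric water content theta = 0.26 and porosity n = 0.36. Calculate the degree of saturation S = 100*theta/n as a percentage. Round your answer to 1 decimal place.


Step 1: S = 100 * theta_v / n
Step 2: S = 100 * 0.26 / 0.36
Step 3: S = 72.2%

72.2


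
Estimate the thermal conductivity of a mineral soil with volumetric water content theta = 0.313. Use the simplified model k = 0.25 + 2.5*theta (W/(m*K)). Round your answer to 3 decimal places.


Step 1: k = 0.25 + 2.5 * theta
Step 2: k = 0.25 + 2.5 * 0.313
Step 3: k = 0.25 + 0.783
Step 4: k = 1.033 W/(m*K)

1.033


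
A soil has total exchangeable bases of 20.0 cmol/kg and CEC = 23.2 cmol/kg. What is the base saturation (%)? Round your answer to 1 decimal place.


Step 1: BS = 100 * (sum of bases) / CEC
Step 2: BS = 100 * 20.0 / 23.2
Step 3: BS = 86.2%

86.2


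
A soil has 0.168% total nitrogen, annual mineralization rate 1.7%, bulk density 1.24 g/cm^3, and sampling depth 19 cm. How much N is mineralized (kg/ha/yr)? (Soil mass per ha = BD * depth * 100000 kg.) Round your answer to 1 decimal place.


Step 1: Soil mass per ha = BD * depth * 100000 = 1.24 * 19 * 100000 = 2356000 kg
Step 2: Total N pool = soil mass * N%/100 = 2356000 * 0.168/100 = 3958.08 kg/ha
Step 3: N mineralized = N pool * rate%/100 = 3958.08 * 1.7/100 = 67.3 kg/ha/yr

67.3


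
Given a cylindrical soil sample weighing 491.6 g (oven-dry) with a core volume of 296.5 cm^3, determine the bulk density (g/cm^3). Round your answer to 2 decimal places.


Step 1: Identify the formula: BD = dry mass / volume
Step 2: Substitute values: BD = 491.6 / 296.5
Step 3: BD = 1.66 g/cm^3

1.66


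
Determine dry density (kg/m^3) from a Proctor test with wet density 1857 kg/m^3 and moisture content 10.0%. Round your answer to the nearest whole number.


Step 1: Dry density = wet density / (1 + w/100)
Step 2: Dry density = 1857 / (1 + 10.0/100)
Step 3: Dry density = 1857 / 1.1
Step 4: Dry density = 1688 kg/m^3

1688


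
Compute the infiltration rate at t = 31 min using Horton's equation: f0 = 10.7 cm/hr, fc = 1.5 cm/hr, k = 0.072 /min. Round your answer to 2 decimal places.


Step 1: f = fc + (f0 - fc) * exp(-k * t)
Step 2: exp(-0.072 * 31) = 0.107314
Step 3: f = 1.5 + (10.7 - 1.5) * 0.107314
Step 4: f = 1.5 + 9.2 * 0.107314
Step 5: f = 2.49 cm/hr

2.49


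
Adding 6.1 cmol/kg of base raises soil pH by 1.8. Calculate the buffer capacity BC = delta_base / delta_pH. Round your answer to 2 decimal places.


Step 1: BC = change in base / change in pH
Step 2: BC = 6.1 / 1.8
Step 3: BC = 3.39 cmol/(kg*pH unit)

3.39


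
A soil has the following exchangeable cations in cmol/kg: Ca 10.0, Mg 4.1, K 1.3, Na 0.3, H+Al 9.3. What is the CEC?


Step 1: CEC = Ca + Mg + K + Na + (H+Al)
Step 2: CEC = 10.0 + 4.1 + 1.3 + 0.3 + 9.3
Step 3: CEC = 25.0 cmol/kg

25.0


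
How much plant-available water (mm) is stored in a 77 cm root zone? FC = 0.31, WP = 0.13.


Step 1: Available water = (FC - WP) * depth * 10
Step 2: AW = (0.31 - 0.13) * 77 * 10
Step 3: AW = 0.18 * 77 * 10
Step 4: AW = 138.6 mm

138.6


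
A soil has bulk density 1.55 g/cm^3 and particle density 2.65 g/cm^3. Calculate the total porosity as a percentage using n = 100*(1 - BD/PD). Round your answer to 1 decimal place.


Step 1: Formula: n = 100 * (1 - BD / PD)
Step 2: n = 100 * (1 - 1.55 / 2.65)
Step 3: n = 100 * (1 - 0.58491)
Step 4: n = 41.5%

41.5


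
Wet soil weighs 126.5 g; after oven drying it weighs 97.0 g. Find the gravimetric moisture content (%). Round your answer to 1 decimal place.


Step 1: Water mass = wet - dry = 126.5 - 97.0 = 29.5 g
Step 2: w = 100 * water mass / dry mass
Step 3: w = 100 * 29.5 / 97.0 = 30.4%

30.4


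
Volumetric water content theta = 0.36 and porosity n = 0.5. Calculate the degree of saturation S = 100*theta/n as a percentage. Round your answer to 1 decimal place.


Step 1: S = 100 * theta_v / n
Step 2: S = 100 * 0.36 / 0.5
Step 3: S = 72.0%

72.0


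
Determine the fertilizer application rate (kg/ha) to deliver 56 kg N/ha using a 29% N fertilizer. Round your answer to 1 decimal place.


Step 1: Fertilizer rate = target N / (N content / 100)
Step 2: Rate = 56 / (29 / 100)
Step 3: Rate = 56 / 0.29
Step 4: Rate = 193.1 kg/ha

193.1


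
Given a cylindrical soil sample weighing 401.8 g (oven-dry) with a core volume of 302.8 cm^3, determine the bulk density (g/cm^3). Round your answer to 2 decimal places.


Step 1: Identify the formula: BD = dry mass / volume
Step 2: Substitute values: BD = 401.8 / 302.8
Step 3: BD = 1.33 g/cm^3

1.33


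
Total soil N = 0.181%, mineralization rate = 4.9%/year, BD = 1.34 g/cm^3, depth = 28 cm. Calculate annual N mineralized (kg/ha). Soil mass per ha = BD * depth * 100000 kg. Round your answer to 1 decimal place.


Step 1: Soil mass per ha = BD * depth * 100000 = 1.34 * 28 * 100000 = 3752000 kg
Step 2: Total N pool = soil mass * N%/100 = 3752000 * 0.181/100 = 6791.12 kg/ha
Step 3: N mineralized = N pool * rate%/100 = 6791.12 * 4.9/100 = 332.8 kg/ha/yr

332.8


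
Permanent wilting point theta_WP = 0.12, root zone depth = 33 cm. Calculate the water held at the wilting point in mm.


Step 1: Water (mm) = theta_WP * depth * 10
Step 2: Water = 0.12 * 33 * 10
Step 3: Water = 39.6 mm

39.6


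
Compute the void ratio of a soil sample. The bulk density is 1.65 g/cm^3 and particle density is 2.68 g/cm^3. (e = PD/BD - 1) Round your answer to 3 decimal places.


Step 1: e = PD / BD - 1
Step 2: e = 2.68 / 1.65 - 1
Step 3: e = 1.62424 - 1
Step 4: e = 0.624

0.624


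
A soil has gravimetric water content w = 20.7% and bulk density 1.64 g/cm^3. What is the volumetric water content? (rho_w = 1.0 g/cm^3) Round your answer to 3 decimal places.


Step 1: theta = (w / 100) * BD / rho_w
Step 2: theta = (20.7 / 100) * 1.64 / 1.0
Step 3: theta = 0.207 * 1.64
Step 4: theta = 0.339

0.339


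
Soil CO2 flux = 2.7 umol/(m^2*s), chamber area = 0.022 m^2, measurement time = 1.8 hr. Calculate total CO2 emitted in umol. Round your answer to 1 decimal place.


Step 1: Convert time to seconds: 1.8 hr * 3600 = 6480.0 s
Step 2: Total = flux * area * time_s
Step 3: Total = 2.7 * 0.022 * 6480.0
Step 4: Total = 384.9 umol

384.9


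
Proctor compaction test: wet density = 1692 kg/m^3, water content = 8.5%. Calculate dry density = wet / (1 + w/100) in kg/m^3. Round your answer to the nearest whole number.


Step 1: Dry density = wet density / (1 + w/100)
Step 2: Dry density = 1692 / (1 + 8.5/100)
Step 3: Dry density = 1692 / 1.085
Step 4: Dry density = 1559 kg/m^3

1559


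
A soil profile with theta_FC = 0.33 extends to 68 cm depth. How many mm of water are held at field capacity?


Step 1: Water (mm) = theta_FC * depth (cm) * 10
Step 2: Water = 0.33 * 68 * 10
Step 3: Water = 224.4 mm

224.4


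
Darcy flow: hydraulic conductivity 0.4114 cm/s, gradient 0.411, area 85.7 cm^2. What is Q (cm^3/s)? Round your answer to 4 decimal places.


Step 1: Apply Darcy's law: Q = K * i * A
Step 2: Q = 0.4114 * 0.411 * 85.7
Step 3: Q = 14.4906 cm^3/s

14.4906


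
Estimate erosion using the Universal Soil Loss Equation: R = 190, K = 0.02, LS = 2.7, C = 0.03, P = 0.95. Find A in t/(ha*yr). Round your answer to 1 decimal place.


Step 1: A = R * K * LS * C * P
Step 2: R * K = 190 * 0.02 = 3.8
Step 3: (R*K) * LS = 3.8 * 2.7 = 10.26
Step 4: * C * P = 10.26 * 0.03 * 0.95 = 0.3
Step 5: A = 0.3 t/(ha*yr)

0.3


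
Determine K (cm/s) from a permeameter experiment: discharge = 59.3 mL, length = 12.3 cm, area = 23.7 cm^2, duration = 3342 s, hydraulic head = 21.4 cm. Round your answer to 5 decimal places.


Step 1: K = Q * L / (A * t * h)
Step 2: Numerator = 59.3 * 12.3 = 729.39
Step 3: Denominator = 23.7 * 3342 * 21.4 = 1694995.56
Step 4: K = 729.39 / 1694995.56 = 0.00043 cm/s

0.00043


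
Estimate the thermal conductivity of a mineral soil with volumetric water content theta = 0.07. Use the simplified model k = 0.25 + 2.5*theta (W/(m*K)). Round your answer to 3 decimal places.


Step 1: k = 0.25 + 2.5 * theta
Step 2: k = 0.25 + 2.5 * 0.07
Step 3: k = 0.25 + 0.175
Step 4: k = 0.425 W/(m*K)

0.425


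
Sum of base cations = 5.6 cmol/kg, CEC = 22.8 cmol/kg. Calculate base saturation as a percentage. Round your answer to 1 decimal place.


Step 1: BS = 100 * (sum of bases) / CEC
Step 2: BS = 100 * 5.6 / 22.8
Step 3: BS = 24.6%

24.6


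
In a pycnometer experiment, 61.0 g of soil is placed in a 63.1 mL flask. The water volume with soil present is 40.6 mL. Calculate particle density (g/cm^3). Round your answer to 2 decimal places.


Step 1: Volume of solids = flask volume - water volume with soil
Step 2: V_solids = 63.1 - 40.6 = 22.5 mL
Step 3: Particle density = mass / V_solids = 61.0 / 22.5 = 2.71 g/cm^3

2.71


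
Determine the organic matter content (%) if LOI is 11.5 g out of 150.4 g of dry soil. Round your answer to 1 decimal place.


Step 1: OM% = 100 * LOI / sample mass
Step 2: OM = 100 * 11.5 / 150.4
Step 3: OM = 7.6%

7.6


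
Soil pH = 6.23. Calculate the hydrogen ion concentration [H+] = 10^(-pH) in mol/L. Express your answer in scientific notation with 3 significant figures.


Step 1: [H+] = 10^(-pH)
Step 2: [H+] = 10^(-6.23)
Step 3: [H+] = 5.89e-07 mol/L

5.89e-07


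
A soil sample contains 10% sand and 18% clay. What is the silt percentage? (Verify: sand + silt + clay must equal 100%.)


Step 1: sand + silt + clay = 100%
Step 2: silt = 100 - sand - clay
Step 3: silt = 100 - 10 - 18
Step 4: silt = 72%

72


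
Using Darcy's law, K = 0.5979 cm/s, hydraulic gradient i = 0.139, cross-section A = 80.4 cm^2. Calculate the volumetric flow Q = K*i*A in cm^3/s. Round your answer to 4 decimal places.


Step 1: Apply Darcy's law: Q = K * i * A
Step 2: Q = 0.5979 * 0.139 * 80.4
Step 3: Q = 6.6819 cm^3/s

6.6819


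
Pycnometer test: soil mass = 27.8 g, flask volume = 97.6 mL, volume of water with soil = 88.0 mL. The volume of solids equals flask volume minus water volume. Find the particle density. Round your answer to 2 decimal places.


Step 1: Volume of solids = flask volume - water volume with soil
Step 2: V_solids = 97.6 - 88.0 = 9.6 mL
Step 3: Particle density = mass / V_solids = 27.8 / 9.6 = 2.9 g/cm^3

2.9


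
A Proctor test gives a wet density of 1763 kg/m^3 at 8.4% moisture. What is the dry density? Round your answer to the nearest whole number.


Step 1: Dry density = wet density / (1 + w/100)
Step 2: Dry density = 1763 / (1 + 8.4/100)
Step 3: Dry density = 1763 / 1.084
Step 4: Dry density = 1626 kg/m^3

1626


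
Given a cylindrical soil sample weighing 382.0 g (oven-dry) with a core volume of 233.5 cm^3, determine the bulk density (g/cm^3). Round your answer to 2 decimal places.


Step 1: Identify the formula: BD = dry mass / volume
Step 2: Substitute values: BD = 382.0 / 233.5
Step 3: BD = 1.64 g/cm^3

1.64


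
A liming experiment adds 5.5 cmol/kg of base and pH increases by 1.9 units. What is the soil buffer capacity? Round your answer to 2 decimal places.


Step 1: BC = change in base / change in pH
Step 2: BC = 5.5 / 1.9
Step 3: BC = 2.89 cmol/(kg*pH unit)

2.89


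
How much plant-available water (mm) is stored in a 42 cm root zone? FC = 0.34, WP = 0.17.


Step 1: Available water = (FC - WP) * depth * 10
Step 2: AW = (0.34 - 0.17) * 42 * 10
Step 3: AW = 0.17 * 42 * 10
Step 4: AW = 71.4 mm

71.4


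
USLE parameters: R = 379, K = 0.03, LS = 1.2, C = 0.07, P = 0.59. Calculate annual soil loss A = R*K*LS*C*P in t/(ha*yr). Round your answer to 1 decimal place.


Step 1: A = R * K * LS * C * P
Step 2: R * K = 379 * 0.03 = 11.37
Step 3: (R*K) * LS = 11.37 * 1.2 = 13.644
Step 4: * C * P = 13.644 * 0.07 * 0.59 = 0.6
Step 5: A = 0.6 t/(ha*yr)

0.6


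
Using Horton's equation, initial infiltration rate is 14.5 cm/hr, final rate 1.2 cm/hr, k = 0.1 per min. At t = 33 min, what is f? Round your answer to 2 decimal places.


Step 1: f = fc + (f0 - fc) * exp(-k * t)
Step 2: exp(-0.1 * 33) = 0.036883
Step 3: f = 1.2 + (14.5 - 1.2) * 0.036883
Step 4: f = 1.2 + 13.3 * 0.036883
Step 5: f = 1.69 cm/hr

1.69


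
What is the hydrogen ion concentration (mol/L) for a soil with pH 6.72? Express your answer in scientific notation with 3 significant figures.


Step 1: [H+] = 10^(-pH)
Step 2: [H+] = 10^(-6.72)
Step 3: [H+] = 1.91e-07 mol/L

1.91e-07


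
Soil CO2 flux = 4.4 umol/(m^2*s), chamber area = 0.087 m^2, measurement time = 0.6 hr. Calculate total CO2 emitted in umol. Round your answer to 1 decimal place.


Step 1: Convert time to seconds: 0.6 hr * 3600 = 2160.0 s
Step 2: Total = flux * area * time_s
Step 3: Total = 4.4 * 0.087 * 2160.0
Step 4: Total = 826.8 umol

826.8


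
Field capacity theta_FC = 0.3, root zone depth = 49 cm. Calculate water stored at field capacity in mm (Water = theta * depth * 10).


Step 1: Water (mm) = theta_FC * depth (cm) * 10
Step 2: Water = 0.3 * 49 * 10
Step 3: Water = 147.0 mm

147.0


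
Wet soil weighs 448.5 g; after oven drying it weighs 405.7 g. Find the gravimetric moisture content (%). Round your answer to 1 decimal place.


Step 1: Water mass = wet - dry = 448.5 - 405.7 = 42.8 g
Step 2: w = 100 * water mass / dry mass
Step 3: w = 100 * 42.8 / 405.7 = 10.5%

10.5


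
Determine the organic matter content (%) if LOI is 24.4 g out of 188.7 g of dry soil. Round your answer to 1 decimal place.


Step 1: OM% = 100 * LOI / sample mass
Step 2: OM = 100 * 24.4 / 188.7
Step 3: OM = 12.9%

12.9


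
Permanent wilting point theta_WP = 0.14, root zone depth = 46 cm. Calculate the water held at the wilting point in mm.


Step 1: Water (mm) = theta_WP * depth * 10
Step 2: Water = 0.14 * 46 * 10
Step 3: Water = 64.4 mm

64.4


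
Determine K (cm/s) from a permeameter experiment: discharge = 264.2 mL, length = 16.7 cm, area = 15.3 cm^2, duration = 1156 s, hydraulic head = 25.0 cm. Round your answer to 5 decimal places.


Step 1: K = Q * L / (A * t * h)
Step 2: Numerator = 264.2 * 16.7 = 4412.14
Step 3: Denominator = 15.3 * 1156 * 25.0 = 442170.0
Step 4: K = 4412.14 / 442170.0 = 0.00998 cm/s

0.00998


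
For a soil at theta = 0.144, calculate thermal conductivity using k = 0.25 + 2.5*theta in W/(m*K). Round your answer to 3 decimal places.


Step 1: k = 0.25 + 2.5 * theta
Step 2: k = 0.25 + 2.5 * 0.144
Step 3: k = 0.25 + 0.36
Step 4: k = 0.61 W/(m*K)

0.61


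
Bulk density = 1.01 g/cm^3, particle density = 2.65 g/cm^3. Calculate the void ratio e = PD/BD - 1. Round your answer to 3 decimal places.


Step 1: e = PD / BD - 1
Step 2: e = 2.65 / 1.01 - 1
Step 3: e = 2.62376 - 1
Step 4: e = 1.624

1.624


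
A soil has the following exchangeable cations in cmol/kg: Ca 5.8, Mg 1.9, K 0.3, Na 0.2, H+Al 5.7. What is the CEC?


Step 1: CEC = Ca + Mg + K + Na + (H+Al)
Step 2: CEC = 5.8 + 1.9 + 0.3 + 0.2 + 5.7
Step 3: CEC = 13.9 cmol/kg

13.9


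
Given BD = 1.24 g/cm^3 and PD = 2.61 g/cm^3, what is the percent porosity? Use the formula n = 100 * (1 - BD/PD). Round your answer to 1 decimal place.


Step 1: Formula: n = 100 * (1 - BD / PD)
Step 2: n = 100 * (1 - 1.24 / 2.61)
Step 3: n = 100 * (1 - 0.4751)
Step 4: n = 52.5%

52.5


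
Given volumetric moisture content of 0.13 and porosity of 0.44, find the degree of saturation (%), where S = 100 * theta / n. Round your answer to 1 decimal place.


Step 1: S = 100 * theta_v / n
Step 2: S = 100 * 0.13 / 0.44
Step 3: S = 29.5%

29.5


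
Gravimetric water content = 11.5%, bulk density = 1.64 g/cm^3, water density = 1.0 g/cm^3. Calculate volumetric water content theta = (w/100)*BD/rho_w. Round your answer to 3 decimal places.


Step 1: theta = (w / 100) * BD / rho_w
Step 2: theta = (11.5 / 100) * 1.64 / 1.0
Step 3: theta = 0.115 * 1.64
Step 4: theta = 0.189

0.189


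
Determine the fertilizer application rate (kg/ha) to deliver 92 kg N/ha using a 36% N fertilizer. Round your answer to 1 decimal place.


Step 1: Fertilizer rate = target N / (N content / 100)
Step 2: Rate = 92 / (36 / 100)
Step 3: Rate = 92 / 0.36
Step 4: Rate = 255.6 kg/ha

255.6


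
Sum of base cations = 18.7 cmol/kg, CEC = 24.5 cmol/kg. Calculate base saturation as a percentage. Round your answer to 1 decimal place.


Step 1: BS = 100 * (sum of bases) / CEC
Step 2: BS = 100 * 18.7 / 24.5
Step 3: BS = 76.3%

76.3


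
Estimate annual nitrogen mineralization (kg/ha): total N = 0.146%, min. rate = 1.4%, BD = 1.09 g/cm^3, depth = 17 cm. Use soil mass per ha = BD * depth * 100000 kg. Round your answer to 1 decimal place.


Step 1: Soil mass per ha = BD * depth * 100000 = 1.09 * 17 * 100000 = 1853000 kg
Step 2: Total N pool = soil mass * N%/100 = 1853000 * 0.146/100 = 2705.38 kg/ha
Step 3: N mineralized = N pool * rate%/100 = 2705.38 * 1.4/100 = 37.9 kg/ha/yr

37.9


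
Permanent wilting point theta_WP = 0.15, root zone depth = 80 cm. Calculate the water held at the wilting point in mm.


Step 1: Water (mm) = theta_WP * depth * 10
Step 2: Water = 0.15 * 80 * 10
Step 3: Water = 120.0 mm

120.0


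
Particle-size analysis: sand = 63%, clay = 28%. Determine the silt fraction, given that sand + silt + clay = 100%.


Step 1: sand + silt + clay = 100%
Step 2: silt = 100 - sand - clay
Step 3: silt = 100 - 63 - 28
Step 4: silt = 9%

9


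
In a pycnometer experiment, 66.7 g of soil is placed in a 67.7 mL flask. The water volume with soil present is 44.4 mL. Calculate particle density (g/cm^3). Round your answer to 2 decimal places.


Step 1: Volume of solids = flask volume - water volume with soil
Step 2: V_solids = 67.7 - 44.4 = 23.3 mL
Step 3: Particle density = mass / V_solids = 66.7 / 23.3 = 2.86 g/cm^3

2.86


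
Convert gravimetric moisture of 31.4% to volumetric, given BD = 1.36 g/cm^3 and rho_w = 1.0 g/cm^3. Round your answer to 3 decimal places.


Step 1: theta = (w / 100) * BD / rho_w
Step 2: theta = (31.4 / 100) * 1.36 / 1.0
Step 3: theta = 0.314 * 1.36
Step 4: theta = 0.427

0.427


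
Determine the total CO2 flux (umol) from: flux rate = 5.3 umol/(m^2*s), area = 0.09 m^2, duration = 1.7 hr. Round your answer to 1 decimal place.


Step 1: Convert time to seconds: 1.7 hr * 3600 = 6120.0 s
Step 2: Total = flux * area * time_s
Step 3: Total = 5.3 * 0.09 * 6120.0
Step 4: Total = 2919.2 umol

2919.2


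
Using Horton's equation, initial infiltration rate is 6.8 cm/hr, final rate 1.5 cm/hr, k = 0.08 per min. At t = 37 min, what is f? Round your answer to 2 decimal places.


Step 1: f = fc + (f0 - fc) * exp(-k * t)
Step 2: exp(-0.08 * 37) = 0.051819
Step 3: f = 1.5 + (6.8 - 1.5) * 0.051819
Step 4: f = 1.5 + 5.3 * 0.051819
Step 5: f = 1.77 cm/hr

1.77


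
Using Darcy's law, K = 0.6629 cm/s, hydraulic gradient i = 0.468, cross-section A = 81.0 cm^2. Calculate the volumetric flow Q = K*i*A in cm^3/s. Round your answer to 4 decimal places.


Step 1: Apply Darcy's law: Q = K * i * A
Step 2: Q = 0.6629 * 0.468 * 81.0
Step 3: Q = 25.1292 cm^3/s

25.1292


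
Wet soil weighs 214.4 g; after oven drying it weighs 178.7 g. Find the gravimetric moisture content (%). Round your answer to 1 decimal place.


Step 1: Water mass = wet - dry = 214.4 - 178.7 = 35.7 g
Step 2: w = 100 * water mass / dry mass
Step 3: w = 100 * 35.7 / 178.7 = 20.0%

20.0


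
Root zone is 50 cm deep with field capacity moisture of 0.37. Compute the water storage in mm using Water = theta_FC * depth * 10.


Step 1: Water (mm) = theta_FC * depth (cm) * 10
Step 2: Water = 0.37 * 50 * 10
Step 3: Water = 185.0 mm

185.0


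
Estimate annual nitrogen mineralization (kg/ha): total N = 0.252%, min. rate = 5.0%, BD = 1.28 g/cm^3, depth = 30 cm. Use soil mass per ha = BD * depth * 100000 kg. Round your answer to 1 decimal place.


Step 1: Soil mass per ha = BD * depth * 100000 = 1.28 * 30 * 100000 = 3840000 kg
Step 2: Total N pool = soil mass * N%/100 = 3840000 * 0.252/100 = 9676.8 kg/ha
Step 3: N mineralized = N pool * rate%/100 = 9676.8 * 5.0/100 = 483.8 kg/ha/yr

483.8
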